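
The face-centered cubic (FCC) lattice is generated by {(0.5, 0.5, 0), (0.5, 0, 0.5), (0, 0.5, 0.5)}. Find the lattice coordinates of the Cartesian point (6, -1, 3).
2b₁ + 10b₂ - 4b₃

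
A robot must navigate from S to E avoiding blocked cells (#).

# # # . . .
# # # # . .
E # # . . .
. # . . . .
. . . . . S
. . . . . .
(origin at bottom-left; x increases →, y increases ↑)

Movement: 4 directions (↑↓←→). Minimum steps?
7
(one shortest path: (5, 1) → (4, 1) → (3, 1) → (2, 1) → (1, 1) → (0, 1) → (0, 2) → (0, 3))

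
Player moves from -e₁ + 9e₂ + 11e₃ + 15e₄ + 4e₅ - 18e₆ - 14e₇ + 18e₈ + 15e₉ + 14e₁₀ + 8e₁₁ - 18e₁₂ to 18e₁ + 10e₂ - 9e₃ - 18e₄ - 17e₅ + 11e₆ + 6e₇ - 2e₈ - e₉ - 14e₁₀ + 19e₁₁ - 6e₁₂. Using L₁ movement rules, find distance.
230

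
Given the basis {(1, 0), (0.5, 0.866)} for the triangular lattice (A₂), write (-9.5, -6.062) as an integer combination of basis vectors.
-6b₁ - 7b₂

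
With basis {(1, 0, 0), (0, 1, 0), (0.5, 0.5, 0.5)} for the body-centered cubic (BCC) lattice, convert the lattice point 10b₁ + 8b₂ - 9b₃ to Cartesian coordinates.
(5.5, 3.5, -4.5)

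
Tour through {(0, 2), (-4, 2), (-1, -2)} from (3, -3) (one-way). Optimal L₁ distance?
14
(one optimal route: (3, -3) → (-1, -2) → (0, 2) → (-4, 2))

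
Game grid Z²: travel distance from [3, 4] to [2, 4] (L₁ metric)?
1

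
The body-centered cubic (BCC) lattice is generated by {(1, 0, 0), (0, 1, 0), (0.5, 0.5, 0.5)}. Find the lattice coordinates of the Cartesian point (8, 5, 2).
6b₁ + 3b₂ + 4b₃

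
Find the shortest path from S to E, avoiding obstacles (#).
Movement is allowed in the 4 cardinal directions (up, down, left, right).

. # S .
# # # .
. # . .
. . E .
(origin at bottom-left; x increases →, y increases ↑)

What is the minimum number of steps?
5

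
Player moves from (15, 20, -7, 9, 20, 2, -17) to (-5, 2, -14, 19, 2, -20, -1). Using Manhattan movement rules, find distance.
111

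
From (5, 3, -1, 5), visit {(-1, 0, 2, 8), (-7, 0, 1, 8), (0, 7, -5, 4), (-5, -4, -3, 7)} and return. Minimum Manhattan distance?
68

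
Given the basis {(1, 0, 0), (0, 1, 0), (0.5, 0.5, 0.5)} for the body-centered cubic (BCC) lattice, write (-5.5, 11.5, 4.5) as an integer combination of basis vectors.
-10b₁ + 7b₂ + 9b₃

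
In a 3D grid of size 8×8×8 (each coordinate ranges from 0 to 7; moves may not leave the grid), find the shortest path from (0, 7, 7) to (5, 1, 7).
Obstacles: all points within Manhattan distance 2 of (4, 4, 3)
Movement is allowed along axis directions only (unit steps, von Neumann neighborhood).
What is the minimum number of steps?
11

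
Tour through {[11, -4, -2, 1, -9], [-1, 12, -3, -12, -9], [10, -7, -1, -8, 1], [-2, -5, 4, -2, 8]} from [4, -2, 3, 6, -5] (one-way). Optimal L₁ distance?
129
(one optimal route: (4, -2, 3, 6, -5) → (-2, -5, 4, -2, 8) → (10, -7, -1, -8, 1) → (11, -4, -2, 1, -9) → (-1, 12, -3, -12, -9))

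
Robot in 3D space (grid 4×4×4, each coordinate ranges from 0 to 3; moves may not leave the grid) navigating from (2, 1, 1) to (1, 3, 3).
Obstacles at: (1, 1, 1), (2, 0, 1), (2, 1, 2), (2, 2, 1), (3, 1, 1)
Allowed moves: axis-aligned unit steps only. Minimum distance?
7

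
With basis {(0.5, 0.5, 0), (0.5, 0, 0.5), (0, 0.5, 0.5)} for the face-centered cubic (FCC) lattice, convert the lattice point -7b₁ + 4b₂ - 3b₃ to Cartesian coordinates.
(-1.5, -5, 0.5)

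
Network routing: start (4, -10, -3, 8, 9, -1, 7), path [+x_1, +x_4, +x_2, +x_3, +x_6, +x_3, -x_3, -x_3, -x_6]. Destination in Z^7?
(5, -9, -3, 9, 9, -1, 7)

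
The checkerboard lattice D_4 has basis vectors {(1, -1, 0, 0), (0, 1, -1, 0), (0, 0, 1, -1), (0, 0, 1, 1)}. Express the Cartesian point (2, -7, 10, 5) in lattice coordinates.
2b₁ - 5b₂ + 5b₄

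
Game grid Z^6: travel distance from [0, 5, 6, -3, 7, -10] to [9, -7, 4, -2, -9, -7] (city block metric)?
43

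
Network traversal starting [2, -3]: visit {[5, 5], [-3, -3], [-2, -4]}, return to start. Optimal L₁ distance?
34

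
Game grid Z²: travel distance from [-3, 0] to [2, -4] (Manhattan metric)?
9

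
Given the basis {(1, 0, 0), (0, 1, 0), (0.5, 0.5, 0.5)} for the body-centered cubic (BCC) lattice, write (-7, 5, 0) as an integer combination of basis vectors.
-7b₁ + 5b₂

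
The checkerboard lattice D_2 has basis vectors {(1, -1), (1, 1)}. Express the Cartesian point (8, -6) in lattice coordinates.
7b₁ + b₂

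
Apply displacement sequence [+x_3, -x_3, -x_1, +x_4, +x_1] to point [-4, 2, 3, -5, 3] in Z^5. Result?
(-4, 2, 3, -4, 3)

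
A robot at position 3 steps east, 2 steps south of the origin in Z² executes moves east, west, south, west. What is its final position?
(2, -3)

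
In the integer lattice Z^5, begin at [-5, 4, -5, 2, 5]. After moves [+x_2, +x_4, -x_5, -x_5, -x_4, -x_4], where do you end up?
(-5, 5, -5, 1, 3)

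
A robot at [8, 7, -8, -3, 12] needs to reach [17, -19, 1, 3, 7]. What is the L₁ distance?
55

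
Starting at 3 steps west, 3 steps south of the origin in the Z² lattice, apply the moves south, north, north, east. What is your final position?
(-2, -2)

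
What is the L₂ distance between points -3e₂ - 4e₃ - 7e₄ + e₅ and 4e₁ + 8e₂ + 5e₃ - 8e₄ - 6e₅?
16.3707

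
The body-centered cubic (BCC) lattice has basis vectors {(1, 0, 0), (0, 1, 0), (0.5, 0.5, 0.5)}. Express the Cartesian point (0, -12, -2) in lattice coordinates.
2b₁ - 10b₂ - 4b₃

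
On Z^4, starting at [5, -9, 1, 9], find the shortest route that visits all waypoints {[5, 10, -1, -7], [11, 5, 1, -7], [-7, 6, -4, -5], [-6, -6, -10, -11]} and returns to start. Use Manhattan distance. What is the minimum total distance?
140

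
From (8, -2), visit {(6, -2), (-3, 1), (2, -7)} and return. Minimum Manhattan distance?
38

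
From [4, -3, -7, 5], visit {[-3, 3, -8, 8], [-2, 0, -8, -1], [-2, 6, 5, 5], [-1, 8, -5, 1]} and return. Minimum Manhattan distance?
84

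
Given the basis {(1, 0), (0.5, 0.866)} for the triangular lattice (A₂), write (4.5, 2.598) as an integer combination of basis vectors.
3b₁ + 3b₂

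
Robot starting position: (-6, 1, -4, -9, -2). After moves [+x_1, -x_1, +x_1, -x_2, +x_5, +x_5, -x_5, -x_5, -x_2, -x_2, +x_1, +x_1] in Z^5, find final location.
(-3, -2, -4, -9, -2)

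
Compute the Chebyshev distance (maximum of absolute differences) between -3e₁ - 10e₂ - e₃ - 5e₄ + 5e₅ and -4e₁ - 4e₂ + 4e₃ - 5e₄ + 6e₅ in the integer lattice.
6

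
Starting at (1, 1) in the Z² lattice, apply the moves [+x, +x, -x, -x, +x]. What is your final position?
(2, 1)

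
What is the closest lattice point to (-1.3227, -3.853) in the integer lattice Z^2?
(-1, -4)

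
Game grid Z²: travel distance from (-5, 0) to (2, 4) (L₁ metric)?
11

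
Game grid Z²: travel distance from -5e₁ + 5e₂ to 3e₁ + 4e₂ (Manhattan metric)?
9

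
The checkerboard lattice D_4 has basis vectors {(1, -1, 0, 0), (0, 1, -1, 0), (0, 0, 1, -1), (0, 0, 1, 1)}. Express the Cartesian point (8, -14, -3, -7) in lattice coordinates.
8b₁ - 6b₂ - b₃ - 8b₄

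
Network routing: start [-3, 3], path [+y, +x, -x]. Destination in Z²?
(-3, 4)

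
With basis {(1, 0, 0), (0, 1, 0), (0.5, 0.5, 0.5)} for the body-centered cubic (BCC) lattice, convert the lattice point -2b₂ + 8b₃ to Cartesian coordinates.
(4, 2, 4)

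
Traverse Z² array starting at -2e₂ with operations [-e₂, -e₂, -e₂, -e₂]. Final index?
(0, -6)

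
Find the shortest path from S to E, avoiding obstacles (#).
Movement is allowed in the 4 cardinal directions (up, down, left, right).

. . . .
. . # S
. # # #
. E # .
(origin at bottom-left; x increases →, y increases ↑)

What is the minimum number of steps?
8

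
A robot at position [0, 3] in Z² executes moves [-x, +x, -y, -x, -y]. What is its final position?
(-1, 1)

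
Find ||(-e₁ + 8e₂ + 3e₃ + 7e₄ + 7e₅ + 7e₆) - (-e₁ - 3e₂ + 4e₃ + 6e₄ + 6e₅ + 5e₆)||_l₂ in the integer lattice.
11.3137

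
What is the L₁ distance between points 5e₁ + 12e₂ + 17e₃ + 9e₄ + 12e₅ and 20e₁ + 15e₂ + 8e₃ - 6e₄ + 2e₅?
52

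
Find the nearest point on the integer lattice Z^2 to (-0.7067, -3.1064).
(-1, -3)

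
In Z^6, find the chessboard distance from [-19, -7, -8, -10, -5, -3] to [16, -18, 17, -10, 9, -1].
35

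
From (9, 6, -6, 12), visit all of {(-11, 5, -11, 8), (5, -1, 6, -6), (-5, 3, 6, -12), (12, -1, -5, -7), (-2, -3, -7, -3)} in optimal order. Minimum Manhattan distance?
123
(one optimal route: (9, 6, -6, 12) → (-11, 5, -11, 8) → (-2, -3, -7, -3) → (12, -1, -5, -7) → (5, -1, 6, -6) → (-5, 3, 6, -12))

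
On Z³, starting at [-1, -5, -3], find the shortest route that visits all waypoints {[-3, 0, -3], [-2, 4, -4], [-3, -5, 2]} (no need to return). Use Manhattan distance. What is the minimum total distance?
23
(one optimal route: (-1, -5, -3) → (-3, -5, 2) → (-3, 0, -3) → (-2, 4, -4))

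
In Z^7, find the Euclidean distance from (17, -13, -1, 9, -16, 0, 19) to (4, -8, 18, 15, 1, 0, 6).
32.3883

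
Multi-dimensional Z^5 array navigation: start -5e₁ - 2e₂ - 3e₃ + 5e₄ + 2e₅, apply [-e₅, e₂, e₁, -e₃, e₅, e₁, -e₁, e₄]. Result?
(-4, -1, -4, 6, 2)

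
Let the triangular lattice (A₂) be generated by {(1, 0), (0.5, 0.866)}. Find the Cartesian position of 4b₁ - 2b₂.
(3, -1.732)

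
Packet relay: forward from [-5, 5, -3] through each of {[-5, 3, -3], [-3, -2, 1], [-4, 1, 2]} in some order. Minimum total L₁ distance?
15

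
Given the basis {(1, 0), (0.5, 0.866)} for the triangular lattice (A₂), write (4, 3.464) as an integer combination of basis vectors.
2b₁ + 4b₂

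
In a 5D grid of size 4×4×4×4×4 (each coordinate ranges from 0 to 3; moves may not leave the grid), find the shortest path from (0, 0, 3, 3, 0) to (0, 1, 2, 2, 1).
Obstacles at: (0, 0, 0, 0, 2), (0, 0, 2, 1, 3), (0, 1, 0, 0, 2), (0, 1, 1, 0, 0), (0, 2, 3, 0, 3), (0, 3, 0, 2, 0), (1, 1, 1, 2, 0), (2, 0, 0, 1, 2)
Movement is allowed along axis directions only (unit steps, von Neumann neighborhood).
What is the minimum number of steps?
4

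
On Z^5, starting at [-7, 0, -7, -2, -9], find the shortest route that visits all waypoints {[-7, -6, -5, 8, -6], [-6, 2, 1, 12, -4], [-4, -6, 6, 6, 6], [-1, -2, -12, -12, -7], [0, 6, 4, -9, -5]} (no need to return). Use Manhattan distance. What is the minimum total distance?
139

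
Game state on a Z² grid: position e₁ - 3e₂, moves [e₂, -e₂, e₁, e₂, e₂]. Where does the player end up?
(2, -1)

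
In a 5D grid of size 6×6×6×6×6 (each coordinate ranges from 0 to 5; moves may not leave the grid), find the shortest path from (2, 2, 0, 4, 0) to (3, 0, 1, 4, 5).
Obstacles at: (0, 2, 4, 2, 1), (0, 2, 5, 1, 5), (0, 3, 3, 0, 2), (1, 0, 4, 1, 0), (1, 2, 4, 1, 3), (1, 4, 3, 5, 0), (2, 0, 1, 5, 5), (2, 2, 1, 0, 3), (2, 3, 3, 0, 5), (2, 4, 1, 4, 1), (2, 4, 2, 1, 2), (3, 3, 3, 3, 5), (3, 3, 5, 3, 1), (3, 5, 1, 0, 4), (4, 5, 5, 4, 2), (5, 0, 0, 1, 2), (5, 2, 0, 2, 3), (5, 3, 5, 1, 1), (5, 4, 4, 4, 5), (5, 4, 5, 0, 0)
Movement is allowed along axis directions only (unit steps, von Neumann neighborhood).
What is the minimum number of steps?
9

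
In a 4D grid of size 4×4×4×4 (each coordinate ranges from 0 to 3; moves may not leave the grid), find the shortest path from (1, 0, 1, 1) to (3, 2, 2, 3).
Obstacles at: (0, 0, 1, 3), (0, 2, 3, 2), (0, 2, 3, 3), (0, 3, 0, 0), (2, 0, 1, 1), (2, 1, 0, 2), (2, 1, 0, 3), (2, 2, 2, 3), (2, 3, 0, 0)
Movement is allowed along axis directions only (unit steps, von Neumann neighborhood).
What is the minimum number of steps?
7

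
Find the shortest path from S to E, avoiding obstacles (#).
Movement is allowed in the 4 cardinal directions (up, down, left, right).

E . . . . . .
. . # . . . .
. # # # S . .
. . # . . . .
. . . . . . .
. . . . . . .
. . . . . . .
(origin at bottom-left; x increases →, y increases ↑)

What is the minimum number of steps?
6
(one shortest path: (4, 4) → (4, 5) → (3, 5) → (3, 6) → (2, 6) → (1, 6) → (0, 6))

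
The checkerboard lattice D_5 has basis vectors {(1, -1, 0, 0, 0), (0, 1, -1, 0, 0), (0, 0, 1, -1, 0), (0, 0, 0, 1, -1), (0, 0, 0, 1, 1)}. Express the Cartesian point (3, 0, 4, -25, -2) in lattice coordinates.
3b₁ + 3b₂ + 7b₃ - 8b₄ - 10b₅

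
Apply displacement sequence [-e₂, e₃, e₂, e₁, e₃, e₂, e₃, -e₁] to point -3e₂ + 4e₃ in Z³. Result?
(0, -2, 7)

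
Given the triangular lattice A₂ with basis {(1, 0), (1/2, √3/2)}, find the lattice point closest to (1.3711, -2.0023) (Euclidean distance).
(1, -1.732)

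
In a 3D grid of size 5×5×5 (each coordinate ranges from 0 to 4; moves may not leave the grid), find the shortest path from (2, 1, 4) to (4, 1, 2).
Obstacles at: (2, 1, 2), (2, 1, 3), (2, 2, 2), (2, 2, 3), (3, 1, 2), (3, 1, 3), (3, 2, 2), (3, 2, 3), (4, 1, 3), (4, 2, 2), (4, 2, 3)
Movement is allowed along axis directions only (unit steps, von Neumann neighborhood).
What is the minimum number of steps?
6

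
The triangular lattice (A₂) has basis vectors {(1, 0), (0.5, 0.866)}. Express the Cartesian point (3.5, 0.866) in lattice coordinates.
3b₁ + b₂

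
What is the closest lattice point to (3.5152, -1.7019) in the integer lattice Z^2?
(4, -2)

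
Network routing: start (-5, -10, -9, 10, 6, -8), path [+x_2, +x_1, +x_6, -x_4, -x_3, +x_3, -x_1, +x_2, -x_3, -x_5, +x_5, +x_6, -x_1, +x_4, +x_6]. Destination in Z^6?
(-6, -8, -10, 10, 6, -5)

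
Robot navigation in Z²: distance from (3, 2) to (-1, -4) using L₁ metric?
10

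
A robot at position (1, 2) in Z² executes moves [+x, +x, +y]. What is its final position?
(3, 3)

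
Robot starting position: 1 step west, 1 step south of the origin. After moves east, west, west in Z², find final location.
(-2, -1)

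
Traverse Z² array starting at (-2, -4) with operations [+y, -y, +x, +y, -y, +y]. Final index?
(-1, -3)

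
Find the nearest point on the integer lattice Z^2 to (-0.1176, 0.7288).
(0, 1)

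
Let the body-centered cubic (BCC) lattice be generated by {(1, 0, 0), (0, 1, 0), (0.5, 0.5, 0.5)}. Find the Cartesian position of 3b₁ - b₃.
(2.5, -0.5, -0.5)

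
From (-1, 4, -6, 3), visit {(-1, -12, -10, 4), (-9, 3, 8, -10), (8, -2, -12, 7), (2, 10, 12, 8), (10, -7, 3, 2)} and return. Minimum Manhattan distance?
188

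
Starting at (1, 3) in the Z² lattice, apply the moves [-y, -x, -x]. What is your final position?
(-1, 2)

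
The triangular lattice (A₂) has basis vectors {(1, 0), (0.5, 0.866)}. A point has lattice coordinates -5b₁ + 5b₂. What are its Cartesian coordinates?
(-2.5, 4.33)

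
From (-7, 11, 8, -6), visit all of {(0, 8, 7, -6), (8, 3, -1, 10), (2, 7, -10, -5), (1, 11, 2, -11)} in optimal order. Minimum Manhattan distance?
82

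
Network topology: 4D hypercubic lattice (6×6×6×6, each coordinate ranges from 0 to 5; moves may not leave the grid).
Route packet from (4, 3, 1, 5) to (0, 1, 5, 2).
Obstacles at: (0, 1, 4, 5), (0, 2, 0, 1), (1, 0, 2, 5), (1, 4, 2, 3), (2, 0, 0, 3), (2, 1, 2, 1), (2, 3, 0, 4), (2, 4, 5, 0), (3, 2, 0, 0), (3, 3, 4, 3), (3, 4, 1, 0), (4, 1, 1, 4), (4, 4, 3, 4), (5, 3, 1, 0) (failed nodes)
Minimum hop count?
13
(one shortest path: (4, 3, 1, 5) → (3, 3, 1, 5) → (2, 3, 1, 5) → (1, 3, 1, 5) → (0, 3, 1, 5) → (0, 2, 1, 5) → (0, 1, 1, 5) → (0, 1, 2, 5) → (0, 1, 3, 5) → (0, 1, 3, 4) → (0, 1, 4, 4) → (0, 1, 5, 4) → (0, 1, 5, 3) → (0, 1, 5, 2))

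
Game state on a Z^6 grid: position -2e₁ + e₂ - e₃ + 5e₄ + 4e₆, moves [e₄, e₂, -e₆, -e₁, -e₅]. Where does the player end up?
(-3, 2, -1, 6, -1, 3)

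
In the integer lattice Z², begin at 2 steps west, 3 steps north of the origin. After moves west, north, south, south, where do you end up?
(-3, 2)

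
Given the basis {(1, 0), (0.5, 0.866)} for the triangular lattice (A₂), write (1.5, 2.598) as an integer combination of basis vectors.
3b₂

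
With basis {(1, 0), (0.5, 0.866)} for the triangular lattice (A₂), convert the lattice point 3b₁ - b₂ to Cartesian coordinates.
(2.5, -0.866)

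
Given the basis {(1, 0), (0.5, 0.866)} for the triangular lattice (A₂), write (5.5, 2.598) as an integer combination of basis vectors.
4b₁ + 3b₂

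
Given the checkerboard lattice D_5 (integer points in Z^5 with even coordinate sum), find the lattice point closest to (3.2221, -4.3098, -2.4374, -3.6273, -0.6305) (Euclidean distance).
(3, -4, -2, -4, -1)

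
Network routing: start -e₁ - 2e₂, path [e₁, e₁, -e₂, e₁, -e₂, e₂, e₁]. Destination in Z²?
(3, -3)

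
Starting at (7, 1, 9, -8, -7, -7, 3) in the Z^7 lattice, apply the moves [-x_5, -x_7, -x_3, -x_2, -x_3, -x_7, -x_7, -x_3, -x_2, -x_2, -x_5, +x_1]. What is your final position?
(8, -2, 6, -8, -9, -7, 0)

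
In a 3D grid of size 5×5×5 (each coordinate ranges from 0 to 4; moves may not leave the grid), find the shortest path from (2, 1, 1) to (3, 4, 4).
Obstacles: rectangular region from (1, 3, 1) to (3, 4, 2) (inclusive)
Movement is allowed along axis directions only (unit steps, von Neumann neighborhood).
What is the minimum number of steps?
7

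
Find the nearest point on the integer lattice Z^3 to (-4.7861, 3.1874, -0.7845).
(-5, 3, -1)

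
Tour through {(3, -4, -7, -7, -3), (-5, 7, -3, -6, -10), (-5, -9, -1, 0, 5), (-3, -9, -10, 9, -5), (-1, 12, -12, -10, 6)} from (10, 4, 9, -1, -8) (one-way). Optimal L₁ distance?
174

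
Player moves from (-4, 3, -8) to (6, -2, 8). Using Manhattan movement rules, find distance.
31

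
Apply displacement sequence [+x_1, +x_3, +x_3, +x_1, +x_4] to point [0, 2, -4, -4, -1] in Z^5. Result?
(2, 2, -2, -3, -1)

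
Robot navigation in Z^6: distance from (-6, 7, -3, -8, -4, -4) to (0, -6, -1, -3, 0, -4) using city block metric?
30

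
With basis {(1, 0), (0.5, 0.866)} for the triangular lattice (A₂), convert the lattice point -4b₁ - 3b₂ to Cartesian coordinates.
(-5.5, -2.598)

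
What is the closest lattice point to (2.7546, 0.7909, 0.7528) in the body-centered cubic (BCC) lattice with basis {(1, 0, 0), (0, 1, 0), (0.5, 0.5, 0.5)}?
(3, 1, 1)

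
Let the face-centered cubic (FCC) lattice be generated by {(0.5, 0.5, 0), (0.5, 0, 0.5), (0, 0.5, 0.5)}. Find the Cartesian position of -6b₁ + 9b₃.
(-3, 1.5, 4.5)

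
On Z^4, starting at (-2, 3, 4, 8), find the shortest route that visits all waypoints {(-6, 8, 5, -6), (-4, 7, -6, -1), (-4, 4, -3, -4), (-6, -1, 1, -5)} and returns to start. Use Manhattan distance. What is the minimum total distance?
84
(one optimal route: (-2, 3, 4, 8) → (-6, 8, 5, -6) → (-6, -1, 1, -5) → (-4, 4, -3, -4) → (-4, 7, -6, -1) → (-2, 3, 4, 8))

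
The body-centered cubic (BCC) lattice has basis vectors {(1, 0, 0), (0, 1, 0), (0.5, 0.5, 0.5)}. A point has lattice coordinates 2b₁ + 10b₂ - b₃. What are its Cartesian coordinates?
(1.5, 9.5, -0.5)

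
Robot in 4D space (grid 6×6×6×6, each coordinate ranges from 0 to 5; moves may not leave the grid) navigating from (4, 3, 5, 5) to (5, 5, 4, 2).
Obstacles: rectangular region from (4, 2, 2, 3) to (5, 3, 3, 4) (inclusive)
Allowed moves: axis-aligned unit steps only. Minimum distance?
7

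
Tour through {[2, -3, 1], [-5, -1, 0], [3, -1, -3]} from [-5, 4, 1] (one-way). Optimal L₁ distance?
23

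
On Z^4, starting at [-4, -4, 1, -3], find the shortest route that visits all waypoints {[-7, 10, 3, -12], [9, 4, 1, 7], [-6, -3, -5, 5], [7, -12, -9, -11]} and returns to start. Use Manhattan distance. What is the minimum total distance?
170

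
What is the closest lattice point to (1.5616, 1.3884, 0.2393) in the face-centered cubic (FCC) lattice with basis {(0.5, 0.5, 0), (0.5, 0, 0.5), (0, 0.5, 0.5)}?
(1.5, 1.5, 0)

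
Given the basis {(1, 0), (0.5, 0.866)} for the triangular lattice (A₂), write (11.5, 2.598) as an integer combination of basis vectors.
10b₁ + 3b₂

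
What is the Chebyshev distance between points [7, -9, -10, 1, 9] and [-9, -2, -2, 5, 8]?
16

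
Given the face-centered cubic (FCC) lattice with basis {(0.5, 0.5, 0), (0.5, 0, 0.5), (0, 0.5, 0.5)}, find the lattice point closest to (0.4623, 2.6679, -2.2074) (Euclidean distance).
(0.5, 2.5, -2)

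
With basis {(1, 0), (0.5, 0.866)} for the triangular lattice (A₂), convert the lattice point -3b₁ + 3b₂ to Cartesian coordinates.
(-1.5, 2.598)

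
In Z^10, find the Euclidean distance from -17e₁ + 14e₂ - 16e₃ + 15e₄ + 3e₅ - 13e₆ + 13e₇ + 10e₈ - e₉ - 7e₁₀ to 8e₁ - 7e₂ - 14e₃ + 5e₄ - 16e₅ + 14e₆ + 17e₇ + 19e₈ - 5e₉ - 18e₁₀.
49.94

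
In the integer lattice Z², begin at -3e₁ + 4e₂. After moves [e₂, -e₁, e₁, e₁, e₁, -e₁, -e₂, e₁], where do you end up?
(-1, 4)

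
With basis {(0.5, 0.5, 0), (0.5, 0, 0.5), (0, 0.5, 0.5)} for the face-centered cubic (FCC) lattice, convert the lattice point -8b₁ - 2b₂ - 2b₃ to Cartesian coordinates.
(-5, -5, -2)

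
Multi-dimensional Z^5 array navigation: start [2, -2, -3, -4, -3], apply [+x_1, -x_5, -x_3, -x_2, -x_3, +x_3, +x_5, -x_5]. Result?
(3, -3, -4, -4, -4)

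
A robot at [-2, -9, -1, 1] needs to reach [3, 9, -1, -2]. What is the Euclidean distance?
18.9209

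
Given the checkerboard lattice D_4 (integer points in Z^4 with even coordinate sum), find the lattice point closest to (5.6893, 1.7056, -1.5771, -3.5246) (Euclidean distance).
(6, 2, -2, -4)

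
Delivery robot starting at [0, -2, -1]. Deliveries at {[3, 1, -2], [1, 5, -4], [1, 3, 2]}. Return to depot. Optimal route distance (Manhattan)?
32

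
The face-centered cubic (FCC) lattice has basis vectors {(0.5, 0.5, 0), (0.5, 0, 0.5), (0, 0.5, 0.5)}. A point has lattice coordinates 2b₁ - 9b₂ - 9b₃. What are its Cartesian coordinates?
(-3.5, -3.5, -9)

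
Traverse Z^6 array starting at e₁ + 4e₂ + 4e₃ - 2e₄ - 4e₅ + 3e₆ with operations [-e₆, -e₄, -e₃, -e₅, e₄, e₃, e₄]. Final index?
(1, 4, 4, -1, -5, 2)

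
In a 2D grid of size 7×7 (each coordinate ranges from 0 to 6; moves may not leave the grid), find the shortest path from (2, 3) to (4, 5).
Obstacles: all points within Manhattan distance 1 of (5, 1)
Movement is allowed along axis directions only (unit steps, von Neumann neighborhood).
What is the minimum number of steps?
4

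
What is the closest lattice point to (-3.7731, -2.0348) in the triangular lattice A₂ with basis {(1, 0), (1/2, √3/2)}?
(-4, -1.732)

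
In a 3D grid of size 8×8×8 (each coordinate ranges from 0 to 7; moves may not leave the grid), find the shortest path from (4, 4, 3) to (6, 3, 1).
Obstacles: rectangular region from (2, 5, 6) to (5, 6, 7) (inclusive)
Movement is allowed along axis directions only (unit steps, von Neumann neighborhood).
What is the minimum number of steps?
5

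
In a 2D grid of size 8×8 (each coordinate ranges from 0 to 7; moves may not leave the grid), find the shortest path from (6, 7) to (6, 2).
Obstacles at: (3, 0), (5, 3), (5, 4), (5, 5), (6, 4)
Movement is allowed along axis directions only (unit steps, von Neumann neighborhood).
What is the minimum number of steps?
7
(one shortest path: (6, 7) → (7, 7) → (7, 6) → (7, 5) → (7, 4) → (7, 3) → (6, 3) → (6, 2))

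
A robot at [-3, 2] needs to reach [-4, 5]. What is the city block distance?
4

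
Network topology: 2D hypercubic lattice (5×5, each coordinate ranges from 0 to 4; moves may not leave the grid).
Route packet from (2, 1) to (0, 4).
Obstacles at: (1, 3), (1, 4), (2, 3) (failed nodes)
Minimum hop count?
5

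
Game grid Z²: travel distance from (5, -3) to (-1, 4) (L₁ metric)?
13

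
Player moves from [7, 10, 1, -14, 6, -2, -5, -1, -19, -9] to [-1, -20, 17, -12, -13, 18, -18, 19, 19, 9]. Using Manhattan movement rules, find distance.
184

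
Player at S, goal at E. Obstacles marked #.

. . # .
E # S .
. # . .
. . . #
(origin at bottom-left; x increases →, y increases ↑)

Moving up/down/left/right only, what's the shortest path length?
6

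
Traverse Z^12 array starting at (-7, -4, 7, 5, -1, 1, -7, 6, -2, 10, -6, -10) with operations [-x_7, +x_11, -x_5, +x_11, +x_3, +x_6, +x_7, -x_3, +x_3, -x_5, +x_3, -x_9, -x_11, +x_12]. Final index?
(-7, -4, 9, 5, -3, 2, -7, 6, -3, 10, -5, -9)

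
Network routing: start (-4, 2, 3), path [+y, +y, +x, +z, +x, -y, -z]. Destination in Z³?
(-2, 3, 3)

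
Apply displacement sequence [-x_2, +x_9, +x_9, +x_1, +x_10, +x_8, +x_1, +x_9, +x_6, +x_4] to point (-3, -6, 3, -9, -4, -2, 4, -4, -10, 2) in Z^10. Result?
(-1, -7, 3, -8, -4, -1, 4, -3, -7, 3)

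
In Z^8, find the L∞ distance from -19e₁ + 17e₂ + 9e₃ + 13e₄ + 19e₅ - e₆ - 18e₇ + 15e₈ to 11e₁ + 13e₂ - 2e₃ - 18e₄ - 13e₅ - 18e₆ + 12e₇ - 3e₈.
32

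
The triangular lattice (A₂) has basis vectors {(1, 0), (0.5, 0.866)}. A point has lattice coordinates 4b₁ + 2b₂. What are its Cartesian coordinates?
(5, 1.732)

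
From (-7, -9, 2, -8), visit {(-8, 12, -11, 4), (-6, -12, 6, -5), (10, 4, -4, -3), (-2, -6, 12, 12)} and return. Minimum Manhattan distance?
180
(one optimal route: (-7, -9, 2, -8) → (-6, -12, 6, -5) → (-2, -6, 12, 12) → (-8, 12, -11, 4) → (10, 4, -4, -3) → (-7, -9, 2, -8))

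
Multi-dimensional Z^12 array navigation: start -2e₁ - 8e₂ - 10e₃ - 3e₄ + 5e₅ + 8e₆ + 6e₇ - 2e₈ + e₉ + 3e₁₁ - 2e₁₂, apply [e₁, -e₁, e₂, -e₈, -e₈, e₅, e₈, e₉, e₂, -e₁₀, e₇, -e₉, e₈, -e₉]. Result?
(-2, -6, -10, -3, 6, 8, 7, -2, 0, -1, 3, -2)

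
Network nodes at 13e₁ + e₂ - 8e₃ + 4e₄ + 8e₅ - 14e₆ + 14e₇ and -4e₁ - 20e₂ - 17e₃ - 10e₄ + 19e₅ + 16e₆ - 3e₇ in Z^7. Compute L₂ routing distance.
48.1352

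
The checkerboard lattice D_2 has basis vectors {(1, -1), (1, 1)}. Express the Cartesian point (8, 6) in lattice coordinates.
b₁ + 7b₂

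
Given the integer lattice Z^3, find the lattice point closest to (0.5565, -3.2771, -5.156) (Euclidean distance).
(1, -3, -5)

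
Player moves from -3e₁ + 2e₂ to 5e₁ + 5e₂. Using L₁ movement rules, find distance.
11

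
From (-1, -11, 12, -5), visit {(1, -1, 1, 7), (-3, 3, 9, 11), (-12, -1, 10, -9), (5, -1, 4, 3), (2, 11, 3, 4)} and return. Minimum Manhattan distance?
148
(one optimal route: (-1, -11, 12, -5) → (-12, -1, 10, -9) → (-3, 3, 9, 11) → (1, -1, 1, 7) → (2, 11, 3, 4) → (5, -1, 4, 3) → (-1, -11, 12, -5))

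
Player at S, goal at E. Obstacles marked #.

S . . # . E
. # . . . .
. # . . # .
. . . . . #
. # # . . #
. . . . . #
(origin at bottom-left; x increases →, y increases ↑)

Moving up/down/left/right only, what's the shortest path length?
7
(one shortest path: (0, 5) → (1, 5) → (2, 5) → (2, 4) → (3, 4) → (4, 4) → (5, 4) → (5, 5))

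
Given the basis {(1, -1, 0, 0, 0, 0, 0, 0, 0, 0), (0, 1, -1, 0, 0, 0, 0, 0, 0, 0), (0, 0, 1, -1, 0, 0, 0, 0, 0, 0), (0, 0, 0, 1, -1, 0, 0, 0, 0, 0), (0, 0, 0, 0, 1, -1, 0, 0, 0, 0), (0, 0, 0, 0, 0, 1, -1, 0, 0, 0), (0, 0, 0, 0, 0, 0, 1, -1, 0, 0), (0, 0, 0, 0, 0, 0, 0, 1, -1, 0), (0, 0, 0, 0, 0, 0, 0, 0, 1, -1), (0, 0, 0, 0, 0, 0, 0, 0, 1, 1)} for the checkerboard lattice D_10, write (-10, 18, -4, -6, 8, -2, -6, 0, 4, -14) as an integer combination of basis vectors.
-10b₁ + 8b₂ + 4b₃ - 2b₄ + 6b₅ + 4b₆ - 2b₇ - 2b₈ + 8b₉ - 6b₁₀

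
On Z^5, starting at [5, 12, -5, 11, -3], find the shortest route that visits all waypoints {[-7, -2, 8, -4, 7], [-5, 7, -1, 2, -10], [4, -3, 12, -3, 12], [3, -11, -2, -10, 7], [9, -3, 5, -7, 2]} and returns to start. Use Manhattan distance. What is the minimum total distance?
214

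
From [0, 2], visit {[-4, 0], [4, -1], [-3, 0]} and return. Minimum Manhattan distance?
22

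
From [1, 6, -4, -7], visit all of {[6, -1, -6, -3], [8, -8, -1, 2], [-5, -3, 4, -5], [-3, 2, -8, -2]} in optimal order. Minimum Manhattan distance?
81
(one optimal route: (1, 6, -4, -7) → (-5, -3, 4, -5) → (-3, 2, -8, -2) → (6, -1, -6, -3) → (8, -8, -1, 2))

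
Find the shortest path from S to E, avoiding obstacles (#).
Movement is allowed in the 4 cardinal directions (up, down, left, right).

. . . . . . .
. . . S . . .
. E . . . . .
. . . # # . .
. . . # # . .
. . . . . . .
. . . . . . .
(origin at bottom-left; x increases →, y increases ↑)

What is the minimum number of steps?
3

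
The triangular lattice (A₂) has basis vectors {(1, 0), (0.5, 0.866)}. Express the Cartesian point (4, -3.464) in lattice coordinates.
6b₁ - 4b₂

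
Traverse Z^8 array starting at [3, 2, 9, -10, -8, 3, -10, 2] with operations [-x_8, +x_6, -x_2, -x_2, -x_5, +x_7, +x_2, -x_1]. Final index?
(2, 1, 9, -10, -9, 4, -9, 1)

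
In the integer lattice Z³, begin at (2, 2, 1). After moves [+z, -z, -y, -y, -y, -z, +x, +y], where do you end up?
(3, 0, 0)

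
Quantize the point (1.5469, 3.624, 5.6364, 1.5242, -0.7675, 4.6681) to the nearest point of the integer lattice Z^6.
(2, 4, 6, 2, -1, 5)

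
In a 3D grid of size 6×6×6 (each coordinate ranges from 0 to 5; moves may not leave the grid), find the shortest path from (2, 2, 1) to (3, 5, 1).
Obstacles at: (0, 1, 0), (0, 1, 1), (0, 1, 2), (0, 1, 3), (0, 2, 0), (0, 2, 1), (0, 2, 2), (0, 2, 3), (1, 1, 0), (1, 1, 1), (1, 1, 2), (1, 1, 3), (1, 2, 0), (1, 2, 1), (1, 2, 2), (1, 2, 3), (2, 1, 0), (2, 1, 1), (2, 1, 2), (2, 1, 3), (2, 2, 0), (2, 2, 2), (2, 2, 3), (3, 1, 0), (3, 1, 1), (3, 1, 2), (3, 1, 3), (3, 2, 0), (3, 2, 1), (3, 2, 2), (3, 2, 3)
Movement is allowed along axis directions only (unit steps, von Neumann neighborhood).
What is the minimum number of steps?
4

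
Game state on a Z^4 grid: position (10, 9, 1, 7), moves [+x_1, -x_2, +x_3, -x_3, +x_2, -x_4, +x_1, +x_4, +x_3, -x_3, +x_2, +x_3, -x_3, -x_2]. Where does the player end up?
(12, 9, 1, 7)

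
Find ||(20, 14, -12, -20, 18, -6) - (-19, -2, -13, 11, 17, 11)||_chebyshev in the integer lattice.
39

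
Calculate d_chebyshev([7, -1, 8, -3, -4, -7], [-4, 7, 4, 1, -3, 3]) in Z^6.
11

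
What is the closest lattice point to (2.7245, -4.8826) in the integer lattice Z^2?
(3, -5)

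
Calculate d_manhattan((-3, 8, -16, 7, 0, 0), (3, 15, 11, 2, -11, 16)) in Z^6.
72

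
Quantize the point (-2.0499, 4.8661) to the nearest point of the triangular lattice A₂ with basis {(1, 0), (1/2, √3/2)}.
(-2, 5.196)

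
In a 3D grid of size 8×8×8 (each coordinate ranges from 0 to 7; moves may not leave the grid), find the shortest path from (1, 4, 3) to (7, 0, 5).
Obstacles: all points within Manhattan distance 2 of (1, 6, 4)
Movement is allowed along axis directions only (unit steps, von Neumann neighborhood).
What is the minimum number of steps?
12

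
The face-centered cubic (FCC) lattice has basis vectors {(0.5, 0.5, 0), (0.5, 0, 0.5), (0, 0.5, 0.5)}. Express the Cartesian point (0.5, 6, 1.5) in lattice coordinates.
5b₁ - 4b₂ + 7b₃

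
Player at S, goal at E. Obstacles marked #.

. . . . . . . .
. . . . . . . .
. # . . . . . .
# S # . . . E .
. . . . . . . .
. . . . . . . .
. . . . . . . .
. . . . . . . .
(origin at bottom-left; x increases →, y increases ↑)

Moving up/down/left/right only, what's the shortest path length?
7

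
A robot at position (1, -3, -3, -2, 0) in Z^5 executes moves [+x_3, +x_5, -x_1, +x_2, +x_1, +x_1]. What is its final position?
(2, -2, -2, -2, 1)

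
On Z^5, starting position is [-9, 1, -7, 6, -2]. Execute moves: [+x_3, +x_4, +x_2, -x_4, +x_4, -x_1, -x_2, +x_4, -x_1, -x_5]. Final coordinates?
(-11, 1, -6, 8, -3)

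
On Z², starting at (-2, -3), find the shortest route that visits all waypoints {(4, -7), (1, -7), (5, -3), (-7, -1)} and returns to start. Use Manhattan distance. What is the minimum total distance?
36
(one optimal route: (-2, -3) → (1, -7) → (4, -7) → (5, -3) → (-7, -1) → (-2, -3))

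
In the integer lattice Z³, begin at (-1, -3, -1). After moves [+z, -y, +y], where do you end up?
(-1, -3, 0)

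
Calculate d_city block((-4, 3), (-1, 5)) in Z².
5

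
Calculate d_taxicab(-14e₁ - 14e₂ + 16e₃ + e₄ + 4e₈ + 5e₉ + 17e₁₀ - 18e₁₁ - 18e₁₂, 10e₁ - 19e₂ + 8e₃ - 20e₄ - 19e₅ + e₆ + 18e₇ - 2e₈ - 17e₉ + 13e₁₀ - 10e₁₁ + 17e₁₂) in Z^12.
171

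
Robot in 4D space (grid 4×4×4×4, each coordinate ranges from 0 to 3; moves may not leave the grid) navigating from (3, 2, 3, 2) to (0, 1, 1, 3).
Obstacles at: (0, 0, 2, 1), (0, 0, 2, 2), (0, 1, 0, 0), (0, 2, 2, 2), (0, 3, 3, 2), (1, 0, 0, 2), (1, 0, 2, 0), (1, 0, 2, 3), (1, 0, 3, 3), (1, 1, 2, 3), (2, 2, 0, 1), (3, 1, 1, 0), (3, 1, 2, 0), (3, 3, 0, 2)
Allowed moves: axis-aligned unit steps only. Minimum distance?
7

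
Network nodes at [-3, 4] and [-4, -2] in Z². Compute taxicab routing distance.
7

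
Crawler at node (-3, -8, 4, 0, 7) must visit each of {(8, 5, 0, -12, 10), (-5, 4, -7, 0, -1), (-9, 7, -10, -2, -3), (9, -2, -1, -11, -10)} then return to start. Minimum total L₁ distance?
172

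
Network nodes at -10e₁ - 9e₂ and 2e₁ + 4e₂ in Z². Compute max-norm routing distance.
13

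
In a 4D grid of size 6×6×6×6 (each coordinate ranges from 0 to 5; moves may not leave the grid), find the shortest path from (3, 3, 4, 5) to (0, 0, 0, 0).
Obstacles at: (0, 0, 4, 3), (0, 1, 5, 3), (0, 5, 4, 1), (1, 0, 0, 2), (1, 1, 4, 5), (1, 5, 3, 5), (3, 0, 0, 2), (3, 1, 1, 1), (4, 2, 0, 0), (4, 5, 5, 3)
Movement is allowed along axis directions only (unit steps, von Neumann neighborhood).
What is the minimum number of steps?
15
(one shortest path: (3, 3, 4, 5) → (2, 3, 4, 5) → (1, 3, 4, 5) → (0, 3, 4, 5) → (0, 2, 4, 5) → (0, 1, 4, 5) → (0, 0, 4, 5) → (0, 0, 3, 5) → (0, 0, 2, 5) → (0, 0, 1, 5) → (0, 0, 0, 5) → (0, 0, 0, 4) → (0, 0, 0, 3) → (0, 0, 0, 2) → (0, 0, 0, 1) → (0, 0, 0, 0))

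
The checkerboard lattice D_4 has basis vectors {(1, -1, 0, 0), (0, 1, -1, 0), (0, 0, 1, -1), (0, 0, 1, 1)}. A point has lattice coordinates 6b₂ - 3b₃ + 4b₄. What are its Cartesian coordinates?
(0, 6, -5, 7)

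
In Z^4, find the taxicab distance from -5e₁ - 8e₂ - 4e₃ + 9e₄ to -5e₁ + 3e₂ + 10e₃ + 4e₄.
30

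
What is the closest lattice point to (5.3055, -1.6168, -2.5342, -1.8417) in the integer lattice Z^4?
(5, -2, -3, -2)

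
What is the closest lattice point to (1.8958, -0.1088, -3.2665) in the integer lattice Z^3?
(2, 0, -3)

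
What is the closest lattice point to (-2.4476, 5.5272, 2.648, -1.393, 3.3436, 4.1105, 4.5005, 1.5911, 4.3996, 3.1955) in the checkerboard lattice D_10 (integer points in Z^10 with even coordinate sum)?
(-2, 6, 3, -1, 3, 4, 4, 2, 4, 3)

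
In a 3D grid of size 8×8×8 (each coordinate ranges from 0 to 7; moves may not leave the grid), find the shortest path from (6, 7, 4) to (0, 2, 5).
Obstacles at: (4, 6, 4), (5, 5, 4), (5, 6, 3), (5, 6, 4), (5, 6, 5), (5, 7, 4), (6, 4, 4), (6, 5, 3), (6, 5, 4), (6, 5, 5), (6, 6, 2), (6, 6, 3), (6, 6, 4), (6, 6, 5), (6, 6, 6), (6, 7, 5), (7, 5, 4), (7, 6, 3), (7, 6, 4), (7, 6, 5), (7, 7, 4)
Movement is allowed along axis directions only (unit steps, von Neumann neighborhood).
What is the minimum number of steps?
14
(one shortest path: (6, 7, 4) → (6, 7, 3) → (5, 7, 3) → (4, 7, 3) → (3, 7, 3) → (2, 7, 3) → (1, 7, 3) → (0, 7, 3) → (0, 6, 3) → (0, 5, 3) → (0, 4, 3) → (0, 3, 3) → (0, 2, 3) → (0, 2, 4) → (0, 2, 5))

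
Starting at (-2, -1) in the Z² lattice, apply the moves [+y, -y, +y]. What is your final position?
(-2, 0)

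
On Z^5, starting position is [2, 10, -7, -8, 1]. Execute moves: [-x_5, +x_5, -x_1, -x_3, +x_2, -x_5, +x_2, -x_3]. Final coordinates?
(1, 12, -9, -8, 0)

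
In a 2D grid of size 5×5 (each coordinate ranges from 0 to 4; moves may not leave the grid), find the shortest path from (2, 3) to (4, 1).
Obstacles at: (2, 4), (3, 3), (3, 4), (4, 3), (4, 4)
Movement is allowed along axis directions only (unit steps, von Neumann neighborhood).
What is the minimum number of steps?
4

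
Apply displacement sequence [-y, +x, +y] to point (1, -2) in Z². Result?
(2, -2)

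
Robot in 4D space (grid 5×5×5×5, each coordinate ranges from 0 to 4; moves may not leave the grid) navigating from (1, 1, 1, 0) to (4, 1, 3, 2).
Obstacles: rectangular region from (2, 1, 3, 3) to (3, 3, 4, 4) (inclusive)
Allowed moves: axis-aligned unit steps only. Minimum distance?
7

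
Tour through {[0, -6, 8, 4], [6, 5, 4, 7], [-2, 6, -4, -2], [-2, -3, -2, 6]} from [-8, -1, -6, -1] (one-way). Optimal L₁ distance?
76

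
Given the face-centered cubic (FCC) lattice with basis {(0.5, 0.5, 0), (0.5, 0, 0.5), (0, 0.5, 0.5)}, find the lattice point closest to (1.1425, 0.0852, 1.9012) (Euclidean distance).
(1, 0, 2)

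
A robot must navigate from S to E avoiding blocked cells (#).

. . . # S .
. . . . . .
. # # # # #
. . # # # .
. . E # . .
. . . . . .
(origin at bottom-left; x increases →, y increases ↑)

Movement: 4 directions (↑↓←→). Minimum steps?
10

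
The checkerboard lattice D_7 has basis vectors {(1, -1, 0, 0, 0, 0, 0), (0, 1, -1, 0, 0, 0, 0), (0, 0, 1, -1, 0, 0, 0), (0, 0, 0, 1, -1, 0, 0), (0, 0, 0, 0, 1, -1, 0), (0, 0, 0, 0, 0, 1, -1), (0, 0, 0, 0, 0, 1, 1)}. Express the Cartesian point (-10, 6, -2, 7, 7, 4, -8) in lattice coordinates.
-10b₁ - 4b₂ - 6b₃ + b₄ + 8b₅ + 10b₆ + 2b₇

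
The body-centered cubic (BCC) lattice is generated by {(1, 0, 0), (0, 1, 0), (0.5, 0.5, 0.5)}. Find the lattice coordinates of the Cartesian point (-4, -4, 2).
-6b₁ - 6b₂ + 4b₃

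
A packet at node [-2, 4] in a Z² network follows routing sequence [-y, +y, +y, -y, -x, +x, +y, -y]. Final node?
(-2, 4)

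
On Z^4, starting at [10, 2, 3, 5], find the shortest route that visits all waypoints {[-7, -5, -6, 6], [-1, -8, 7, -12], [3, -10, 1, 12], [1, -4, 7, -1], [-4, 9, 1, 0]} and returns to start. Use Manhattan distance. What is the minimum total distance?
164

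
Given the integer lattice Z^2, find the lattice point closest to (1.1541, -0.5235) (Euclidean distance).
(1, -1)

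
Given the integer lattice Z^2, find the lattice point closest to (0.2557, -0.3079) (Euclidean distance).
(0, 0)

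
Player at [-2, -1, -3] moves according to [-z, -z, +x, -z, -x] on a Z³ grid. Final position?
(-2, -1, -6)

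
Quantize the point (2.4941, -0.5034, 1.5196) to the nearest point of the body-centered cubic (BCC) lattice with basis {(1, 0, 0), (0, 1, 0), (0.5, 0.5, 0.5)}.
(2.5, -0.5, 1.5)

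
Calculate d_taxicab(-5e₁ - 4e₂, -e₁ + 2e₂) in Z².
10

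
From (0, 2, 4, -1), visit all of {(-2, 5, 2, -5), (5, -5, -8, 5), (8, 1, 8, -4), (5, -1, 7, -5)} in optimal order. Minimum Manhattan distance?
68
(one optimal route: (0, 2, 4, -1) → (-2, 5, 2, -5) → (8, 1, 8, -4) → (5, -1, 7, -5) → (5, -5, -8, 5))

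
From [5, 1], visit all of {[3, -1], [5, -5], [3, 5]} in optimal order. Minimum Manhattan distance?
18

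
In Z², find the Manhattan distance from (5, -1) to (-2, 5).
13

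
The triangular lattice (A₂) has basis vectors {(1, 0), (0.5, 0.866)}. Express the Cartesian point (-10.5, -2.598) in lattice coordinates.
-9b₁ - 3b₂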